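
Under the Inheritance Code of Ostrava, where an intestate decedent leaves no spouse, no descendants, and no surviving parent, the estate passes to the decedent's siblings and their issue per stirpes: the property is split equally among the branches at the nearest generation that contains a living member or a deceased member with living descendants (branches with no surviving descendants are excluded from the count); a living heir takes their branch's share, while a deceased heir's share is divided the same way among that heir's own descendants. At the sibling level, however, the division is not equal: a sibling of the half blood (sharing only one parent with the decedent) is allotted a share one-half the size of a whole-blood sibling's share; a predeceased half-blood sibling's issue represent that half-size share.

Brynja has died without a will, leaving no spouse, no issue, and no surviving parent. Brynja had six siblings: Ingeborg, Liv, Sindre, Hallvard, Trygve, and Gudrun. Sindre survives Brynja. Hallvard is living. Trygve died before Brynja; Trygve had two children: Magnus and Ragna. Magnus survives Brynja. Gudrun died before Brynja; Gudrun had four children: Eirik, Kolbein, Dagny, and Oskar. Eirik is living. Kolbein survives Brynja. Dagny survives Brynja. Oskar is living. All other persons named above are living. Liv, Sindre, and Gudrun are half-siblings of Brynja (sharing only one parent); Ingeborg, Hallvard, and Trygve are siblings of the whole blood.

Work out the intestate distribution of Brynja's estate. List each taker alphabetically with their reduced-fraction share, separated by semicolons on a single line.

No spouse, descendants, or parent survives, so the estate passes to Brynja's siblings per stirpes.
Half-blood siblings count for one-half the weight of whole-blood siblings at the initial division.
Dividing 1 in proportion to weights (total weight 9/2): Ingeborg (weight 1) → 2/9; Liv (weight 1/2) → 1/9; Sindre (weight 1/2) → 1/9; Hallvard (weight 1) → 2/9; Trygve (weight 1) → 2/9; Gudrun (weight 1/2) → 1/9.
Ingeborg is living and takes 2/9.
Liv is living and takes 1/9.
Sindre is living and takes 1/9.
Hallvard is living and takes 2/9.
Trygve predeceased; the 2/9 allotted to Trygve's branch passes to Trygve's issue by representation.
The 2/9 is divided into 2 equal shares of 1/9 among Magnus, Ragna.
Magnus is living and takes 1/9.
Ragna is living and takes 1/9.
Gudrun predeceased; the 1/9 allotted to Gudrun's branch passes to Gudrun's issue by representation.
The 1/9 is divided into 4 equal shares of 1/36 among Eirik, Kolbein, Dagny, Oskar.
Eirik is living and takes 1/36.
Kolbein is living and takes 1/36.
Dagny is living and takes 1/36.
Oskar is living and takes 1/36.

Dagny 1/36; Eirik 1/36; Hallvard 2/9; Ingeborg 2/9; Kolbein 1/36; Liv 1/9; Magnus 1/9; Oskar 1/36; Ragna 1/9; Sindre 1/9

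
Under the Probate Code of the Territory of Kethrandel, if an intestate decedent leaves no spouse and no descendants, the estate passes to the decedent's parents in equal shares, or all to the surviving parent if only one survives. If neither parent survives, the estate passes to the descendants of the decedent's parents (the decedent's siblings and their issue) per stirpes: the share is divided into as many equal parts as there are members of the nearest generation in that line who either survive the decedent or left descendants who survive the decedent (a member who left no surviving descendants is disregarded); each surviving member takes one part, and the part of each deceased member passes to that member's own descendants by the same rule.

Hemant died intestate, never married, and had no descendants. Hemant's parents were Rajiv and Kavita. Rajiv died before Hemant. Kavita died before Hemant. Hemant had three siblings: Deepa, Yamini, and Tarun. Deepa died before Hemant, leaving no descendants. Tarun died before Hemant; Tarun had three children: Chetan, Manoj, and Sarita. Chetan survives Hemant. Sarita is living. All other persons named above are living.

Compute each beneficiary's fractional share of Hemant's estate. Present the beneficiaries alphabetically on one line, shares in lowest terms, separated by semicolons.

Chetan 1/6; Manoj 1/6; Sarita 1/6; Yamini 1/2

Neither parent survives and there are no descendants, so the estate passes to Hemant's siblings and their issue per stirpes.
Deepa left no surviving issue, so that branch lapses and is disregarded.
The estate is divided into 2 equal shares of 1/2 among Yamini, Tarun.
Yamini is living and takes 1/2.
Tarun predeceased; the 1/2 allotted to Tarun's branch passes to Tarun's issue by representation.
The 1/2 is divided into 3 equal shares of 1/6 among Chetan, Manoj, Sarita.
Chetan is living and takes 1/6.
Manoj is living and takes 1/6.
Sarita is living and takes 1/6.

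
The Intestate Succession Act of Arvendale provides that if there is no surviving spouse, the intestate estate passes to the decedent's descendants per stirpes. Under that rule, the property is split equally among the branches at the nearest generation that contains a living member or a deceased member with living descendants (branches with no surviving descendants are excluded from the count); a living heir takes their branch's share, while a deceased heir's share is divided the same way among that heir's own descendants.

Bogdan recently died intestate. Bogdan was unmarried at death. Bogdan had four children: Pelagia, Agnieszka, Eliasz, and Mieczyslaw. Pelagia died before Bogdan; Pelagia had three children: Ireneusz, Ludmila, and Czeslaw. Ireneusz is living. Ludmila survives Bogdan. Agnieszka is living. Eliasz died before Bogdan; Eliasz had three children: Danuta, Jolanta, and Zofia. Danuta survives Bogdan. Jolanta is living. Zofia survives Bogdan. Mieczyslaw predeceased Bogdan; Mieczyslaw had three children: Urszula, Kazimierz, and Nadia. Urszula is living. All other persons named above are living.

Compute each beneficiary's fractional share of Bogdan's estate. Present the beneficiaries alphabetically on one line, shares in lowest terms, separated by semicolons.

Agnieszka 1/4; Czeslaw 1/12; Danuta 1/12; Ireneusz 1/12; Jolanta 1/12; Kazimierz 1/12; Ludmila 1/12; Nadia 1/12; Urszula 1/12; Zofia 1/12

There is no surviving spouse, so the entire estate passes to Bogdan's descendants per stirpes.
The estate is divided into 4 equal shares of 1/4 among Pelagia, Agnieszka, Eliasz, Mieczyslaw.
Pelagia predeceased; the 1/4 allotted to Pelagia's branch passes to Pelagia's issue by representation.
The 1/4 is divided into 3 equal shares of 1/12 among Ireneusz, Ludmila, Czeslaw.
Ireneusz is living and takes 1/12.
Ludmila is living and takes 1/12.
Czeslaw is living and takes 1/12.
Agnieszka is living and takes 1/4.
Eliasz predeceased; the 1/4 allotted to Eliasz's branch passes to Eliasz's issue by representation.
The 1/4 is divided into 3 equal shares of 1/12 among Danuta, Jolanta, Zofia.
Danuta is living and takes 1/12.
Jolanta is living and takes 1/12.
Zofia is living and takes 1/12.
Mieczyslaw predeceased; the 1/4 allotted to Mieczyslaw's branch passes to Mieczyslaw's issue by representation.
The 1/4 is divided into 3 equal shares of 1/12 among Urszula, Kazimierz, Nadia.
Urszula is living and takes 1/12.
Kazimierz is living and takes 1/12.
Nadia is living and takes 1/12.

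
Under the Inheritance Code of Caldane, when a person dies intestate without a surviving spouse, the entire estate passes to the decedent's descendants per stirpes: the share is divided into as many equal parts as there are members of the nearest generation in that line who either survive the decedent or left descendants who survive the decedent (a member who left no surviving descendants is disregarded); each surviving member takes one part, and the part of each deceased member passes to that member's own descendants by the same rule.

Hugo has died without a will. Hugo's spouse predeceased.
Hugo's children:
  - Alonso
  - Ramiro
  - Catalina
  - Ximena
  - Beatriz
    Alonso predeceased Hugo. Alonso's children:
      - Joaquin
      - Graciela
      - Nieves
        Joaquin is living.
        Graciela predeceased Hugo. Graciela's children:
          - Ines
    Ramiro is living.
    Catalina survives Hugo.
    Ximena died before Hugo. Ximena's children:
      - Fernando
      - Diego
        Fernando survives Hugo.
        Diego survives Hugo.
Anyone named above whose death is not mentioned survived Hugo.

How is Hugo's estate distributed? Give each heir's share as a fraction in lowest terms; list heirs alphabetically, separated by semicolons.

Beatriz 1/5; Catalina 1/5; Diego 1/10; Fernando 1/10; Ines 1/15; Joaquin 1/15; Nieves 1/15; Ramiro 1/5

There is no surviving spouse, so the entire estate passes to Hugo's descendants per stirpes.
The estate is divided into 5 equal shares of 1/5 among Alonso, Ramiro, Catalina, Ximena, Beatriz.
Alonso predeceased; the 1/5 allotted to Alonso's branch passes to Alonso's issue by representation.
The 1/5 is divided into 3 equal shares of 1/15 among Joaquin, Graciela, Nieves.
Joaquin is living and takes 1/15.
Graciela predeceased; the 1/15 allotted to Graciela's branch passes to Graciela's issue by representation.
Ines is the sole taker at this level and receives the full 1/15.
Nieves is living and takes 1/15.
Ramiro is living and takes 1/5.
Catalina is living and takes 1/5.
Ximena predeceased; the 1/5 allotted to Ximena's branch passes to Ximena's issue by representation.
The 1/5 is divided into 2 equal shares of 1/10 among Fernando, Diego.
Fernando is living and takes 1/10.
Diego is living and takes 1/10.
Beatriz is living and takes 1/5.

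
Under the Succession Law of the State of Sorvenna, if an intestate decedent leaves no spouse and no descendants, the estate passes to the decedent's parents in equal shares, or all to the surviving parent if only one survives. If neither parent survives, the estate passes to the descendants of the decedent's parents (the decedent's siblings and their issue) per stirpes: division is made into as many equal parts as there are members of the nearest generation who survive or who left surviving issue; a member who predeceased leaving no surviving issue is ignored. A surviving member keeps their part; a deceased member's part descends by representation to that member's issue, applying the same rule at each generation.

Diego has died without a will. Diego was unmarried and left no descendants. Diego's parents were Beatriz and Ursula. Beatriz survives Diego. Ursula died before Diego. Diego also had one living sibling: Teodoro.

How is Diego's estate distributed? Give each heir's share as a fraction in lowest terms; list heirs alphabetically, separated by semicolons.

Only one parent, Beatriz, survives, so Beatriz takes the entire estate. The siblings take nothing because a surviving parent has priority.

Beatriz 1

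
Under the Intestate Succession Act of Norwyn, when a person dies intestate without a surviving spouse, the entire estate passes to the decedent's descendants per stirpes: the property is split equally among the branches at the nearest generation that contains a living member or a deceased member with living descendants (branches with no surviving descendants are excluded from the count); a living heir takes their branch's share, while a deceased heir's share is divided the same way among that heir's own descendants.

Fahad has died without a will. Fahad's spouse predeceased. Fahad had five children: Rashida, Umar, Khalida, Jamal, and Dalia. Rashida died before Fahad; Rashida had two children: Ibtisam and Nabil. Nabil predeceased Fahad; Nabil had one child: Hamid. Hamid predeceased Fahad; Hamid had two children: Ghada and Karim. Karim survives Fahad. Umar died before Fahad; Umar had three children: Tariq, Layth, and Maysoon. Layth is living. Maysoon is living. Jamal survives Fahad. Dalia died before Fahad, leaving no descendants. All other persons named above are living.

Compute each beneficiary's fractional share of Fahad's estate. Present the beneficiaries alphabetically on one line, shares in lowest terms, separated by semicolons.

There is no surviving spouse, so the entire estate passes to Fahad's descendants per stirpes.
Dalia left no surviving issue, so that branch lapses and is disregarded.
The estate is divided into 4 equal shares of 1/4 among Rashida, Umar, Khalida, Jamal.
Rashida predeceased; the 1/4 allotted to Rashida's branch passes to Rashida's issue by representation.
The 1/4 is divided into 2 equal shares of 1/8 among Ibtisam, Nabil.
Ibtisam is living and takes 1/8.
Nabil predeceased; the 1/8 allotted to Nabil's branch passes to Nabil's issue by representation.
Hamid's line is the sole branch at this level, so the full 1/8 passes to Hamid's issue by representation.
The 1/8 is divided into 2 equal shares of 1/16 among Ghada, Karim.
Ghada is living and takes 1/16.
Karim is living and takes 1/16.
Umar predeceased; the 1/4 allotted to Umar's branch passes to Umar's issue by representation.
The 1/4 is divided into 3 equal shares of 1/12 among Tariq, Layth, Maysoon.
Tariq is living and takes 1/12.
Layth is living and takes 1/12.
Maysoon is living and takes 1/12.
Khalida is living and takes 1/4.
Jamal is living and takes 1/4.

Ghada 1/16; Ibtisam 1/8; Jamal 1/4; Karim 1/16; Khalida 1/4; Layth 1/12; Maysoon 1/12; Tariq 1/12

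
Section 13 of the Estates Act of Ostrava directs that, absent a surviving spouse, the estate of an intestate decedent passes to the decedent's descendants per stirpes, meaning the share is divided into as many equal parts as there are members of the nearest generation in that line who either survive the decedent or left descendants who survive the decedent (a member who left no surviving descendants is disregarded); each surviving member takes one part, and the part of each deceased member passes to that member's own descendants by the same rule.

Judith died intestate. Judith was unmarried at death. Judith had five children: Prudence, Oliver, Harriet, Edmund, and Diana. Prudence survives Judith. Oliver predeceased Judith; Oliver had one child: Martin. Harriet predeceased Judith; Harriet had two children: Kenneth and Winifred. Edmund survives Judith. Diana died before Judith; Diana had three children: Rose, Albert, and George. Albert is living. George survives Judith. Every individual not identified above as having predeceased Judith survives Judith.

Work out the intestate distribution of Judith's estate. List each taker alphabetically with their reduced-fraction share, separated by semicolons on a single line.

There is no surviving spouse, so the entire estate passes to Judith's descendants per stirpes.
The estate is divided into 5 equal shares of 1/5 among Prudence, Oliver, Harriet, Edmund, Diana.
Prudence is living and takes 1/5.
Oliver predeceased; the 1/5 allotted to Oliver's branch passes to Oliver's issue by representation.
Martin is the sole taker at this level and receives the full 1/5.
Harriet predeceased; the 1/5 allotted to Harriet's branch passes to Harriet's issue by representation.
The 1/5 is divided into 2 equal shares of 1/10 among Kenneth, Winifred.
Kenneth is living and takes 1/10.
Winifred is living and takes 1/10.
Edmund is living and takes 1/5.
Diana predeceased; the 1/5 allotted to Diana's branch passes to Diana's issue by representation.
The 1/5 is divided into 3 equal shares of 1/15 among Rose, Albert, George.
Rose is living and takes 1/15.
Albert is living and takes 1/15.
George is living and takes 1/15.

Albert 1/15; Edmund 1/5; George 1/15; Kenneth 1/10; Martin 1/5; Prudence 1/5; Rose 1/15; Winifred 1/10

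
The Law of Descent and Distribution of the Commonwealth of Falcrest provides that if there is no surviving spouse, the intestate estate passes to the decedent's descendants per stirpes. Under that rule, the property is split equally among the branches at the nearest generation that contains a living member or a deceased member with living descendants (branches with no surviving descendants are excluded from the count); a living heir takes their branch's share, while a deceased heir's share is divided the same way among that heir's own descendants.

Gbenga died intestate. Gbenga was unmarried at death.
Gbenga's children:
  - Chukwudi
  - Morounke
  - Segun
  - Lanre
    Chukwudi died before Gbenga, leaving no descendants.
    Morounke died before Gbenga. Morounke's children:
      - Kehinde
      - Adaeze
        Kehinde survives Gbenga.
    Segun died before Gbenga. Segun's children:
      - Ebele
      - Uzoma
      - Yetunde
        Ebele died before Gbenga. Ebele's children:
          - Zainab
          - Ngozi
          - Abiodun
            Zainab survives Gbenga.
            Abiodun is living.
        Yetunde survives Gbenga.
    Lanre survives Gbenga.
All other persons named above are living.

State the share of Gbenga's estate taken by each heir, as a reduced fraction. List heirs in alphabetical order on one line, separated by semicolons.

There is no surviving spouse, so the entire estate passes to Gbenga's descendants per stirpes.
Chukwudi left no surviving issue, so that branch lapses and is disregarded.
The estate is divided into 3 equal shares of 1/3 among Morounke, Segun, Lanre.
Morounke predeceased; the 1/3 allotted to Morounke's branch passes to Morounke's issue by representation.
The 1/3 is divided into 2 equal shares of 1/6 among Kehinde, Adaeze.
Kehinde is living and takes 1/6.
Adaeze is living and takes 1/6.
Segun predeceased; the 1/3 allotted to Segun's branch passes to Segun's issue by representation.
The 1/3 is divided into 3 equal shares of 1/9 among Ebele, Uzoma, Yetunde.
Ebele predeceased; the 1/9 allotted to Ebele's branch passes to Ebele's issue by representation.
The 1/9 is divided into 3 equal shares of 1/27 among Zainab, Ngozi, Abiodun.
Zainab is living and takes 1/27.
Ngozi is living and takes 1/27.
Abiodun is living and takes 1/27.
Uzoma is living and takes 1/9.
Yetunde is living and takes 1/9.
Lanre is living and takes 1/3.

Abiodun 1/27; Adaeze 1/6; Kehinde 1/6; Lanre 1/3; Ngozi 1/27; Uzoma 1/9; Yetunde 1/9; Zainab 1/27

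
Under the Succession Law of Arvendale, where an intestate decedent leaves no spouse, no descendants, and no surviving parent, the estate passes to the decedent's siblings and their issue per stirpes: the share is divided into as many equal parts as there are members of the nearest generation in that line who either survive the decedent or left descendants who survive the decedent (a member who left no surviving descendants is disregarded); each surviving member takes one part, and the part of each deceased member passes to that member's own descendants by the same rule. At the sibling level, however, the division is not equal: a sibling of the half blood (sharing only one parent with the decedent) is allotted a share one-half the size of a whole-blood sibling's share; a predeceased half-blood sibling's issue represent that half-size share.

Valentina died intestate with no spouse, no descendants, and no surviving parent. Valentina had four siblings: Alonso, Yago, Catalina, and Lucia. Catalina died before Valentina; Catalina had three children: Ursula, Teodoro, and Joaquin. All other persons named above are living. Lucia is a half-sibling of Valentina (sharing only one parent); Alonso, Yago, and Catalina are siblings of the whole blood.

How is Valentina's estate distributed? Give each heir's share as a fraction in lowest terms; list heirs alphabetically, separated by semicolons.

No spouse, descendants, or parent survives, so the estate passes to Valentina's siblings per stirpes.
Half-blood siblings count for one-half the weight of whole-blood siblings at the initial division.
Dividing 1 in proportion to weights (total weight 7/2): Alonso (weight 1) → 2/7; Yago (weight 1) → 2/7; Catalina (weight 1) → 2/7; Lucia (weight 1/2) → 1/7.
Alonso is living and takes 2/7.
Yago is living and takes 2/7.
Catalina predeceased; the 2/7 allotted to Catalina's branch passes to Catalina's issue by representation.
The 2/7 is divided into 3 equal shares of 2/21 among Ursula, Teodoro, Joaquin.
Ursula is living and takes 2/21.
Teodoro is living and takes 2/21.
Joaquin is living and takes 2/21.
Lucia is living and takes 1/7.

Alonso 2/7; Joaquin 2/21; Lucia 1/7; Teodoro 2/21; Ursula 2/21; Yago 2/7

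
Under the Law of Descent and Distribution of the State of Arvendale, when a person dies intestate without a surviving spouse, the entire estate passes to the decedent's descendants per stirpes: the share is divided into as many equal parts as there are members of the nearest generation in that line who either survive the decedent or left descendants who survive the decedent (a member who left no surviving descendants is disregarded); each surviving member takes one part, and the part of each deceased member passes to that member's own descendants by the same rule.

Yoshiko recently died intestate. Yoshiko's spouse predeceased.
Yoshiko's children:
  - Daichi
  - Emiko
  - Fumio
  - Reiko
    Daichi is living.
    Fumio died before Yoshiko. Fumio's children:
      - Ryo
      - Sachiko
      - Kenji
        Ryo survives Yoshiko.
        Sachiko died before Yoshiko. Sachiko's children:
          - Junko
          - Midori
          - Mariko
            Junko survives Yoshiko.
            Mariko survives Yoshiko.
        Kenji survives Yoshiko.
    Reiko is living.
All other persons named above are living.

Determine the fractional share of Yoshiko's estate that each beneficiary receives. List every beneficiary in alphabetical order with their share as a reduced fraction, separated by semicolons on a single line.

Daichi 1/4; Emiko 1/4; Junko 1/36; Kenji 1/12; Mariko 1/36; Midori 1/36; Reiko 1/4; Ryo 1/12

There is no surviving spouse, so the entire estate passes to Yoshiko's descendants per stirpes.
The estate is divided into 4 equal shares of 1/4 among Daichi, Emiko, Fumio, Reiko.
Daichi is living and takes 1/4.
Emiko is living and takes 1/4.
Fumio predeceased; the 1/4 allotted to Fumio's branch passes to Fumio's issue by representation.
The 1/4 is divided into 3 equal shares of 1/12 among Ryo, Sachiko, Kenji.
Ryo is living and takes 1/12.
Sachiko predeceased; the 1/12 allotted to Sachiko's branch passes to Sachiko's issue by representation.
The 1/12 is divided into 3 equal shares of 1/36 among Junko, Midori, Mariko.
Junko is living and takes 1/36.
Midori is living and takes 1/36.
Mariko is living and takes 1/36.
Kenji is living and takes 1/12.
Reiko is living and takes 1/4.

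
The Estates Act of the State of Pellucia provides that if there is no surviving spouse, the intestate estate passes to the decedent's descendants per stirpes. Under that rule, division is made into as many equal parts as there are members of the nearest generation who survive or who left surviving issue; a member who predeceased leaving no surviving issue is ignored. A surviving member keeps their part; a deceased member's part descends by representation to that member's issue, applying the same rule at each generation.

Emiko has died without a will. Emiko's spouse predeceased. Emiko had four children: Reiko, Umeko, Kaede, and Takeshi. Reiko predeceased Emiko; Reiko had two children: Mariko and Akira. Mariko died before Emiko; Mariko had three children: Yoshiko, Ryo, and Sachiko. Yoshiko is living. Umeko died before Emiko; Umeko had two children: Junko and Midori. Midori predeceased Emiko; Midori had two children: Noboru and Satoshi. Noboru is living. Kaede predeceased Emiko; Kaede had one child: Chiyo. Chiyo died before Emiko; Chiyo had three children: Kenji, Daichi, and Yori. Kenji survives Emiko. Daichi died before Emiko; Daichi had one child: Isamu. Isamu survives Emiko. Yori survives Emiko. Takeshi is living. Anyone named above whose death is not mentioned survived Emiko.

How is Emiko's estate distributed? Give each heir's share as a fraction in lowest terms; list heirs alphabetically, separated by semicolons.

Akira 1/8; Isamu 1/12; Junko 1/8; Kenji 1/12; Noboru 1/16; Ryo 1/24; Sachiko 1/24; Satoshi 1/16; Takeshi 1/4; Yori 1/12; Yoshiko 1/24

There is no surviving spouse, so the entire estate passes to Emiko's descendants per stirpes.
The estate is divided into 4 equal shares of 1/4 among Reiko, Umeko, Kaede, Takeshi.
Reiko predeceased; the 1/4 allotted to Reiko's branch passes to Reiko's issue by representation.
The 1/4 is divided into 2 equal shares of 1/8 among Mariko, Akira.
Mariko predeceased; the 1/8 allotted to Mariko's branch passes to Mariko's issue by representation.
The 1/8 is divided into 3 equal shares of 1/24 among Yoshiko, Ryo, Sachiko.
Yoshiko is living and takes 1/24.
Ryo is living and takes 1/24.
Sachiko is living and takes 1/24.
Akira is living and takes 1/8.
Umeko predeceased; the 1/4 allotted to Umeko's branch passes to Umeko's issue by representation.
The 1/4 is divided into 2 equal shares of 1/8 among Junko, Midori.
Junko is living and takes 1/8.
Midori predeceased; the 1/8 allotted to Midori's branch passes to Midori's issue by representation.
The 1/8 is divided into 2 equal shares of 1/16 among Noboru, Satoshi.
Noboru is living and takes 1/16.
Satoshi is living and takes 1/16.
Kaede predeceased; the 1/4 allotted to Kaede's branch passes to Kaede's issue by representation.
Chiyo's line is the sole branch at this level, so the full 1/4 passes to Chiyo's issue by representation.
The 1/4 is divided into 3 equal shares of 1/12 among Kenji, Daichi, Yori.
Kenji is living and takes 1/12.
Daichi predeceased; the 1/12 allotted to Daichi's branch passes to Daichi's issue by representation.
Isamu is the sole taker at this level and receives the full 1/12.
Yori is living and takes 1/12.
Takeshi is living and takes 1/4.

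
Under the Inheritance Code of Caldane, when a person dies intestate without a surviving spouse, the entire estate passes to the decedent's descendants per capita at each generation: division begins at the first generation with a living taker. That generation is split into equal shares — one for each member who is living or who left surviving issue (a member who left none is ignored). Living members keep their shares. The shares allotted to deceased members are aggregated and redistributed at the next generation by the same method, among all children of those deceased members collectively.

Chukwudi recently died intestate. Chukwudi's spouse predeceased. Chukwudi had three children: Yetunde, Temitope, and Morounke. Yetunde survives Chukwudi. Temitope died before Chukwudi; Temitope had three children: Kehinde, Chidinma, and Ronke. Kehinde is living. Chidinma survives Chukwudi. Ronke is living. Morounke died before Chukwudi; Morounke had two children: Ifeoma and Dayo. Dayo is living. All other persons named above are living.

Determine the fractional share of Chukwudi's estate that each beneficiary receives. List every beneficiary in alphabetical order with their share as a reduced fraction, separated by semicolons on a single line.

There is no surviving spouse, so the entire estate passes to Chukwudi's descendants per capita at each generation.
At generation 1 (Yetunde, Temitope, Morounke) there are 3 shares of (1)/3 = 1/3 each.
Living: Yetunde — each takes 1/3.
Deceased: Temitope and Morounke. Their combined 2/3 is pooled and carried to generation 2.
At generation 2 (Kehinde, Chidinma, Ronke, Ifeoma, Dayo) there are 5 shares of (2/3)/5 = 2/15 each.
Living: Kehinde, Chidinma, Ronke, Ifeoma, and Dayo — each takes 2/15.

Chidinma 2/15; Dayo 2/15; Ifeoma 2/15; Kehinde 2/15; Ronke 2/15; Yetunde 1/3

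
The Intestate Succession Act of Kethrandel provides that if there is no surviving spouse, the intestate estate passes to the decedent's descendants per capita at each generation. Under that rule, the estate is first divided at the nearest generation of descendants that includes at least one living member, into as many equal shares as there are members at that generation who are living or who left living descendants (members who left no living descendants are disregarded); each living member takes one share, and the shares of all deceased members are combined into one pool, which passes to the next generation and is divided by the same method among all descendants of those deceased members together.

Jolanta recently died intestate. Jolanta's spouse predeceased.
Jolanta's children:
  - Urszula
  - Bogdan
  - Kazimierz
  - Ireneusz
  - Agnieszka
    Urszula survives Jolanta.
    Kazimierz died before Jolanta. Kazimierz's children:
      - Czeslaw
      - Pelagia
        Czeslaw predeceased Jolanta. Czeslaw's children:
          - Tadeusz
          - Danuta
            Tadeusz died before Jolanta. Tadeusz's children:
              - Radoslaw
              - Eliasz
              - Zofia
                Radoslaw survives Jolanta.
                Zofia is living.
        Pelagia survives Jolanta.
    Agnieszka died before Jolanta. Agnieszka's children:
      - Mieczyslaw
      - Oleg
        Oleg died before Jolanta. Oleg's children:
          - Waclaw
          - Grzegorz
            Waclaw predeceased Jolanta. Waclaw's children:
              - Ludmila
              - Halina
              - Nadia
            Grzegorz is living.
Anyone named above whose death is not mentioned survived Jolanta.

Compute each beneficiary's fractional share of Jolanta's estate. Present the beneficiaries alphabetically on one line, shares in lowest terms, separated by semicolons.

There is no surviving spouse, so the entire estate passes to Jolanta's descendants per capita at each generation.
At generation 1 (Urszula, Bogdan, Kazimierz, Ireneusz, Agnieszka) there are 5 shares of (1)/5 = 1/5 each.
Living: Urszula, Bogdan, and Ireneusz — each takes 1/5.
Deceased: Kazimierz and Agnieszka. Their combined 2/5 is pooled and carried to generation 2.
At generation 2 (Czeslaw, Pelagia, Mieczyslaw, Oleg) there are 4 shares of (2/5)/4 = 1/10 each.
Living: Pelagia and Mieczyslaw — each takes 1/10.
Deceased: Czeslaw and Oleg. Their combined 1/5 is pooled and carried to generation 3.
At generation 3 (Tadeusz, Danuta, Waclaw, Grzegorz) there are 4 shares of (1/5)/4 = 1/20 each.
Living: Danuta and Grzegorz — each takes 1/20.
Deceased: Tadeusz and Waclaw. Their combined 1/10 is pooled and carried to generation 4.
At generation 4 (Radoslaw, Eliasz, Zofia, Ludmila, Halina, Nadia) there are 6 shares of (1/10)/6 = 1/60 each.
Living: Radoslaw, Eliasz, Zofia, Ludmila, Halina, and Nadia — each takes 1/60.

Bogdan 1/5; Danuta 1/20; Eliasz 1/60; Grzegorz 1/20; Halina 1/60; Ireneusz 1/5; Ludmila 1/60; Mieczyslaw 1/10; Nadia 1/60; Pelagia 1/10; Radoslaw 1/60; Urszula 1/5; Zofia 1/60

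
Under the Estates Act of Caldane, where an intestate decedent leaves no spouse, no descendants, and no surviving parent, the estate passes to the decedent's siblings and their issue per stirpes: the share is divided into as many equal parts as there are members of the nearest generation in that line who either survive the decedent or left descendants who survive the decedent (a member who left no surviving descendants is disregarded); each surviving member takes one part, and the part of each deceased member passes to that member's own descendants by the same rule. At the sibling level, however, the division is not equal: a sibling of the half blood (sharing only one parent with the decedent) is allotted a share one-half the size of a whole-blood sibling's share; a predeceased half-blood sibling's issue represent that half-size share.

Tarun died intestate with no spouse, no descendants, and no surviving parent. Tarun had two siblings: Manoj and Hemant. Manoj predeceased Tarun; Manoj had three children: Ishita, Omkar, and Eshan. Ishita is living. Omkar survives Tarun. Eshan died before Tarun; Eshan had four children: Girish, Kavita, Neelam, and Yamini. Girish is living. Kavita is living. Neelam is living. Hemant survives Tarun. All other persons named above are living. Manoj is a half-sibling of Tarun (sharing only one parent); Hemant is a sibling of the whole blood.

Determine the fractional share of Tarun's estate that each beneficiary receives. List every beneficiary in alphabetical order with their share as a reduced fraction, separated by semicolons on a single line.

No spouse, descendants, or parent survives, so the estate passes to Tarun's siblings per stirpes.
Half-blood siblings count for one-half the weight of whole-blood siblings at the initial division.
Dividing 1 in proportion to weights (total weight 3/2): Manoj (weight 1/2) → 1/3; Hemant (weight 1) → 2/3.
Manoj predeceased; the 1/3 allotted to Manoj's branch passes to Manoj's issue by representation.
The 1/3 is divided into 3 equal shares of 1/9 among Ishita, Omkar, Eshan.
Ishita is living and takes 1/9.
Omkar is living and takes 1/9.
Eshan predeceased; the 1/9 allotted to Eshan's branch passes to Eshan's issue by representation.
The 1/9 is divided into 4 equal shares of 1/36 among Girish, Kavita, Neelam, Yamini.
Girish is living and takes 1/36.
Kavita is living and takes 1/36.
Neelam is living and takes 1/36.
Yamini is living and takes 1/36.
Hemant is living and takes 2/3.

Girish 1/36; Hemant 2/3; Ishita 1/9; Kavita 1/36; Neelam 1/36; Omkar 1/9; Yamini 1/36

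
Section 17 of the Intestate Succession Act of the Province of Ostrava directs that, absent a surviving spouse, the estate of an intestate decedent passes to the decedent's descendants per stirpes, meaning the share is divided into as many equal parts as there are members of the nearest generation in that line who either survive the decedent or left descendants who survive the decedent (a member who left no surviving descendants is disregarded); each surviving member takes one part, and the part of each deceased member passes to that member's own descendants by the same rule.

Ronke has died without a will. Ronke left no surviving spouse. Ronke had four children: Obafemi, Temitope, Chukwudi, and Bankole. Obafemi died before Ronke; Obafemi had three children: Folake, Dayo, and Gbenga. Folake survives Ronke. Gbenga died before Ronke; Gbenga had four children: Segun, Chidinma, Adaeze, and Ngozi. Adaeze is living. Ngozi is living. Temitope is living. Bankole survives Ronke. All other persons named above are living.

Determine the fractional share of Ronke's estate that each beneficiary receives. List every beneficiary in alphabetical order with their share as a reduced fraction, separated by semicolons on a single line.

Adaeze 1/48; Bankole 1/4; Chidinma 1/48; Chukwudi 1/4; Dayo 1/12; Folake 1/12; Ngozi 1/48; Segun 1/48; Temitope 1/4

There is no surviving spouse, so the entire estate passes to Ronke's descendants per stirpes.
The estate is divided into 4 equal shares of 1/4 among Obafemi, Temitope, Chukwudi, Bankole.
Obafemi predeceased; the 1/4 allotted to Obafemi's branch passes to Obafemi's issue by representation.
The 1/4 is divided into 3 equal shares of 1/12 among Folake, Dayo, Gbenga.
Folake is living and takes 1/12.
Dayo is living and takes 1/12.
Gbenga predeceased; the 1/12 allotted to Gbenga's branch passes to Gbenga's issue by representation.
The 1/12 is divided into 4 equal shares of 1/48 among Segun, Chidinma, Adaeze, Ngozi.
Segun is living and takes 1/48.
Chidinma is living and takes 1/48.
Adaeze is living and takes 1/48.
Ngozi is living and takes 1/48.
Temitope is living and takes 1/4.
Chukwudi is living and takes 1/4.
Bankole is living and takes 1/4.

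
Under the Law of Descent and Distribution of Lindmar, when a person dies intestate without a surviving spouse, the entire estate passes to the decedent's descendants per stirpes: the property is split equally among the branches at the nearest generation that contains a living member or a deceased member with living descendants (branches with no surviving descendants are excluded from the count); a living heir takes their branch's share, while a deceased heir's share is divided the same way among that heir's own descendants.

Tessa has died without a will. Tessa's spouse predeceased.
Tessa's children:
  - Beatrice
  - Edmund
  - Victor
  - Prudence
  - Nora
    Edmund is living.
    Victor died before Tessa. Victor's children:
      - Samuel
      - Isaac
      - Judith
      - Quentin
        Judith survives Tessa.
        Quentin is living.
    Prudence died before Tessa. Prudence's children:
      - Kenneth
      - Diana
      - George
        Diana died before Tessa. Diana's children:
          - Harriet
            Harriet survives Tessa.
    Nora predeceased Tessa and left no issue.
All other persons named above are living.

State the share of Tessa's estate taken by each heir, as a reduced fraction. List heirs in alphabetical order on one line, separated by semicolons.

There is no surviving spouse, so the entire estate passes to Tessa's descendants per stirpes.
Nora left no surviving issue, so that branch lapses and is disregarded.
The estate is divided into 4 equal shares of 1/4 among Beatrice, Edmund, Victor, Prudence.
Beatrice is living and takes 1/4.
Edmund is living and takes 1/4.
Victor predeceased; the 1/4 allotted to Victor's branch passes to Victor's issue by representation.
The 1/4 is divided into 4 equal shares of 1/16 among Samuel, Isaac, Judith, Quentin.
Samuel is living and takes 1/16.
Isaac is living and takes 1/16.
Judith is living and takes 1/16.
Quentin is living and takes 1/16.
Prudence predeceased; the 1/4 allotted to Prudence's branch passes to Prudence's issue by representation.
The 1/4 is divided into 3 equal shares of 1/12 among Kenneth, Diana, George.
Kenneth is living and takes 1/12.
Diana predeceased; the 1/12 allotted to Diana's branch passes to Diana's issue by representation.
Harriet is the sole taker at this level and receives the full 1/12.
George is living and takes 1/12.

Beatrice 1/4; Edmund 1/4; George 1/12; Harriet 1/12; Isaac 1/16; Judith 1/16; Kenneth 1/12; Quentin 1/16; Samuel 1/16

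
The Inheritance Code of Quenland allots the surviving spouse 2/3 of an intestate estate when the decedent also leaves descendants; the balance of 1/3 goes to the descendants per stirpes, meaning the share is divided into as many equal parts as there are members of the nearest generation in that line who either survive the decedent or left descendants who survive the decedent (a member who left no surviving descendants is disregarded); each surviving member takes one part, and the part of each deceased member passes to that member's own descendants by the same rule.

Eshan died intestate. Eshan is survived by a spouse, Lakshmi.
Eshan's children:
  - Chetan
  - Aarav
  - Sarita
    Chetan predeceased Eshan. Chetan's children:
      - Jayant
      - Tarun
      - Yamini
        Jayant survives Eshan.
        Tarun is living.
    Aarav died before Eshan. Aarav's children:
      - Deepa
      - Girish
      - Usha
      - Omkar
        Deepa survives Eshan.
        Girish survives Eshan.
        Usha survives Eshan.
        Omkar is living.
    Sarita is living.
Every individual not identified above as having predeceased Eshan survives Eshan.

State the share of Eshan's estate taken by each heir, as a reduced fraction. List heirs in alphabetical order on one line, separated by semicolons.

Deepa 1/36; Girish 1/36; Jayant 1/27; Lakshmi 2/3; Omkar 1/36; Sarita 1/9; Tarun 1/27; Usha 1/36; Yamini 1/27

Lakshmi, as surviving spouse, takes 2/3.
The remaining 1/3 passes to Eshan's descendants per stirpes.
The 1/3 is divided into 3 equal shares of 1/9 among Chetan, Aarav, Sarita.
Chetan predeceased; the 1/9 allotted to Chetan's branch passes to Chetan's issue by representation.
The 1/9 is divided into 3 equal shares of 1/27 among Jayant, Tarun, Yamini.
Jayant is living and takes 1/27.
Tarun is living and takes 1/27.
Yamini is living and takes 1/27.
Aarav predeceased; the 1/9 allotted to Aarav's branch passes to Aarav's issue by representation.
The 1/9 is divided into 4 equal shares of 1/36 among Deepa, Girish, Usha, Omkar.
Deepa is living and takes 1/36.
Girish is living and takes 1/36.
Usha is living and takes 1/36.
Omkar is living and takes 1/36.
Sarita is living and takes 1/9.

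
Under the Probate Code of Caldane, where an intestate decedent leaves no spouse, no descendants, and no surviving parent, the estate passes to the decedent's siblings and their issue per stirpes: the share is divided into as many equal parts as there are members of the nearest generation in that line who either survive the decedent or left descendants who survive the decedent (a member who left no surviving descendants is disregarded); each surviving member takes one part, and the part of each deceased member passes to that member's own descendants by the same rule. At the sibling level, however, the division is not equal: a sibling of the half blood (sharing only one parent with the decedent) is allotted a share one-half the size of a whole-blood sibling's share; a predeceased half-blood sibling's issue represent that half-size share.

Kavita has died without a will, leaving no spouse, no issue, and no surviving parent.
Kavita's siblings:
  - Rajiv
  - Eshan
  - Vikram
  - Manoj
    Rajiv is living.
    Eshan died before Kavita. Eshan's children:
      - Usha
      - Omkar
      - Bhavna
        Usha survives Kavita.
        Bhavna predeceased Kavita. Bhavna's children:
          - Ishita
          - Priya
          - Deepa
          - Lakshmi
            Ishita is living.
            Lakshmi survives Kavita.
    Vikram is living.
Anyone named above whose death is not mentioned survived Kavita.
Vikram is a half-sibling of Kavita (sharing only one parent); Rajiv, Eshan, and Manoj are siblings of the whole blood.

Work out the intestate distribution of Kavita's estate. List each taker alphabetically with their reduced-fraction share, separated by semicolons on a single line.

No spouse, descendants, or parent survives, so the estate passes to Kavita's siblings per stirpes.
Half-blood siblings count for one-half the weight of whole-blood siblings at the initial division.
Dividing 1 in proportion to weights (total weight 7/2): Rajiv (weight 1) → 2/7; Eshan (weight 1) → 2/7; Vikram (weight 1/2) → 1/7; Manoj (weight 1) → 2/7.
Rajiv is living and takes 2/7.
Eshan predeceased; the 2/7 allotted to Eshan's branch passes to Eshan's issue by representation.
The 2/7 is divided into 3 equal shares of 2/21 among Usha, Omkar, Bhavna.
Usha is living and takes 2/21.
Omkar is living and takes 2/21.
Bhavna predeceased; the 2/21 allotted to Bhavna's branch passes to Bhavna's issue by representation.
The 2/21 is divided into 4 equal shares of 1/42 among Ishita, Priya, Deepa, Lakshmi.
Ishita is living and takes 1/42.
Priya is living and takes 1/42.
Deepa is living and takes 1/42.
Lakshmi is living and takes 1/42.
Vikram is living and takes 1/7.
Manoj is living and takes 2/7.

Deepa 1/42; Ishita 1/42; Lakshmi 1/42; Manoj 2/7; Omkar 2/21; Priya 1/42; Rajiv 2/7; Usha 2/21; Vikram 1/7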